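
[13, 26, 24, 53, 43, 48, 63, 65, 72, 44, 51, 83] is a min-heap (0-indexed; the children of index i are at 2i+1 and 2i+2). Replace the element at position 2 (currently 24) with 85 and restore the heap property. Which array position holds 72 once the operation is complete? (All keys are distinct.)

set index 2 from 24 to 85 → [13, 26, 85, 53, 43, 48, 63, 65, 72, 44, 51, 83]
85 vs smaller child 48 at index 5, swap → [13, 26, 48, 53, 43, 85, 63, 65, 72, 44, 51, 83]
85 vs only child 83 at index 11, swap → [13, 26, 48, 53, 43, 83, 63, 65, 72, 44, 51, 85]
resulting array: [13, 26, 48, 53, 43, 83, 63, 65, 72, 44, 51, 85]

8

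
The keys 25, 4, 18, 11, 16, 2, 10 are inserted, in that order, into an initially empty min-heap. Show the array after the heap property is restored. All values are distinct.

[2, 11, 4, 25, 16, 18, 10]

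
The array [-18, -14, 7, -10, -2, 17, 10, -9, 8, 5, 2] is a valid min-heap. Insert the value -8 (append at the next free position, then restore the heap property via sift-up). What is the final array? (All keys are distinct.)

append -8 at index 11 → [-18, -14, 7, -10, -2, 17, 10, -9, 8, 5, 2, -8]
-8 < parent 17 at index 5, swap → [-18, -14, 7, -10, -2, -8, 10, -9, 8, 5, 2, 17]
-8 < parent 7 at index 2, swap → [-18, -14, -8, -10, -2, 7, 10, -9, 8, 5, 2, 17]

[-18, -14, -8, -10, -2, 7, 10, -9, 8, 5, 2, 17]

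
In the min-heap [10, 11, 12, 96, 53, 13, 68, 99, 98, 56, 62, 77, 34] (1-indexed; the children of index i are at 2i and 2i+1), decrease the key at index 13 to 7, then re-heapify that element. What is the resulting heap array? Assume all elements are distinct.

[7, 11, 10, 96, 53, 12, 68, 99, 98, 56, 62, 77, 13]

set index 13 from 34 to 7 → [10, 11, 12, 96, 53, 13, 68, 99, 98, 56, 62, 77, 7]
7 < parent 13 at index 6, swap → [10, 11, 12, 96, 53, 7, 68, 99, 98, 56, 62, 77, 13]
7 < parent 12 at index 3, swap → [10, 11, 7, 96, 53, 12, 68, 99, 98, 56, 62, 77, 13]
7 < parent 10 at index 1, swap → [7, 11, 10, 96, 53, 12, 68, 99, 98, 56, 62, 77, 13]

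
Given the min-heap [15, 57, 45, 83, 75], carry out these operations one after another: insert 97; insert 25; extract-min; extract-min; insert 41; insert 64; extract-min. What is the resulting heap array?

insert 97:
  append 97 at index 5 → [15, 57, 45, 83, 75, 97] (no swap needed)
insert 25:
  append 25 at index 6 → [15, 57, 45, 83, 75, 97, 25]
  25 < parent 45 at index 2, swap → [15, 57, 25, 83, 75, 97, 45]
extract-min → returns 15:
  remove root 15; move last element 45 to root → [45, 57, 25, 83, 75, 97]
  45 vs smaller child 25 at index 2, swap → [25, 57, 45, 83, 75, 97]
extract-min → returns 25:
  remove root 25; move last element 97 to root → [97, 57, 45, 83, 75]
  97 vs smaller child 45 at index 2, swap → [45, 57, 97, 83, 75]
insert 41:
  append 41 at index 5 → [45, 57, 97, 83, 75, 41]
  41 < parent 97 at index 2, swap → [45, 57, 41, 83, 75, 97]
  41 < parent 45 at index 0, swap → [41, 57, 45, 83, 75, 97]
insert 64:
  append 64 at index 6 → [41, 57, 45, 83, 75, 97, 64] (no swap needed)
extract-min → returns 41:
  remove root 41; move last element 64 to root → [64, 57, 45, 83, 75, 97]
  64 vs smaller child 45 at index 2, swap → [45, 57, 64, 83, 75, 97]

[45, 57, 64, 83, 75, 97]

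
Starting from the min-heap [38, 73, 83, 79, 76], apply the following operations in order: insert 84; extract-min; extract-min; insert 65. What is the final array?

[65, 76, 83, 84, 79]

insert 84:
  append 84 at index 5 → [38, 73, 83, 79, 76, 84] (no swap needed)
extract-min → returns 38:
  remove root 38; move last element 84 to root → [84, 73, 83, 79, 76]
  84 vs smaller child 73 at index 1, swap → [73, 84, 83, 79, 76]
  84 vs smaller child 76 at index 4, swap → [73, 76, 83, 79, 84]
extract-min → returns 73:
  remove root 73; move last element 84 to root → [84, 76, 83, 79]
  84 vs smaller child 76 at index 1, swap → [76, 84, 83, 79]
  84 vs only child 79 at index 3, swap → [76, 79, 83, 84]
insert 65:
  append 65 at index 4 → [76, 79, 83, 84, 65]
  65 < parent 79 at index 1, swap → [76, 65, 83, 84, 79]
  65 < parent 76 at index 0, swap → [65, 76, 83, 84, 79]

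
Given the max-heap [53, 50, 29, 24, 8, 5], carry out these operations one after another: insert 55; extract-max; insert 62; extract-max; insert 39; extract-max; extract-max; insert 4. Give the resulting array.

[39, 29, 5, 24, 8, 4]

insert 55:
  append 55 at index 6 → [53, 50, 29, 24, 8, 5, 55]
  55 > parent 29 at index 2, swap → [53, 50, 55, 24, 8, 5, 29]
  55 > parent 53 at index 0, swap → [55, 50, 53, 24, 8, 5, 29]
extract-max → returns 55:
  remove root 55; move last element 29 to root → [29, 50, 53, 24, 8, 5]
  29 vs larger child 53 at index 2, swap → [53, 50, 29, 24, 8, 5]
insert 62:
  append 62 at index 6 → [53, 50, 29, 24, 8, 5, 62]
  62 > parent 29 at index 2, swap → [53, 50, 62, 24, 8, 5, 29]
  62 > parent 53 at index 0, swap → [62, 50, 53, 24, 8, 5, 29]
extract-max → returns 62:
  remove root 62; move last element 29 to root → [29, 50, 53, 24, 8, 5]
  29 vs larger child 53 at index 2, swap → [53, 50, 29, 24, 8, 5]
insert 39:
  append 39 at index 6 → [53, 50, 29, 24, 8, 5, 39]
  39 > parent 29 at index 2, swap → [53, 50, 39, 24, 8, 5, 29]
extract-max → returns 53:
  remove root 53; move last element 29 to root → [29, 50, 39, 24, 8, 5]
  29 vs larger child 50 at index 1, swap → [50, 29, 39, 24, 8, 5]
extract-max → returns 50:
  remove root 50; move last element 5 to root → [5, 29, 39, 24, 8]
  5 vs larger child 39 at index 2, swap → [39, 29, 5, 24, 8]
insert 4:
  append 4 at index 5 → [39, 29, 5, 24, 8, 4] (no swap needed)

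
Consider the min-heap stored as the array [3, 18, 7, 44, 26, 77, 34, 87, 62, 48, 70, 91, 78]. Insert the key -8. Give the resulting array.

[-8, 18, 3, 44, 26, 77, 7, 87, 62, 48, 70, 91, 78, 34]

append -8 at index 13 → [3, 18, 7, 44, 26, 77, 34, 87, 62, 48, 70, 91, 78, -8]
-8 < parent 34 at index 6, swap → [3, 18, 7, 44, 26, 77, -8, 87, 62, 48, 70, 91, 78, 34]
-8 < parent 7 at index 2, swap → [3, 18, -8, 44, 26, 77, 7, 87, 62, 48, 70, 91, 78, 34]
-8 < parent 3 at index 0, swap → [-8, 18, 3, 44, 26, 77, 7, 87, 62, 48, 70, 91, 78, 34]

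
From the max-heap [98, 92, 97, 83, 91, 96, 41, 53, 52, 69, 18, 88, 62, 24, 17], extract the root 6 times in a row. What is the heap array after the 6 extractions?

[83, 69, 62, 53, 24, 18, 41, 17, 52]

extract-max #1 returns 98:
  remove root 98; move last element 17 to root → [17, 92, 97, 83, 91, 96, 41, 53, 52, 69, 18, 88, 62, 24]
  17 vs larger child 97 at index 2, swap → [97, 92, 17, 83, 91, 96, 41, 53, 52, 69, 18, 88, 62, 24]
  17 vs larger child 96 at index 5, swap → [97, 92, 96, 83, 91, 17, 41, 53, 52, 69, 18, 88, 62, 24]
  17 vs larger child 88 at index 11, swap → [97, 92, 96, 83, 91, 88, 41, 53, 52, 69, 18, 17, 62, 24]
extract-max #2 returns 97:
  remove root 97; move last element 24 to root → [24, 92, 96, 83, 91, 88, 41, 53, 52, 69, 18, 17, 62]
  24 vs larger child 96 at index 2, swap → [96, 92, 24, 83, 91, 88, 41, 53, 52, 69, 18, 17, 62]
  24 vs larger child 88 at index 5, swap → [96, 92, 88, 83, 91, 24, 41, 53, 52, 69, 18, 17, 62]
  24 vs larger child 62 at index 12, swap → [96, 92, 88, 83, 91, 62, 41, 53, 52, 69, 18, 17, 24]
extract-max #3 returns 96:
  remove root 96; move last element 24 to root → [24, 92, 88, 83, 91, 62, 41, 53, 52, 69, 18, 17]
  24 vs larger child 92 at index 1, swap → [92, 24, 88, 83, 91, 62, 41, 53, 52, 69, 18, 17]
  24 vs larger child 91 at index 4, swap → [92, 91, 88, 83, 24, 62, 41, 53, 52, 69, 18, 17]
  24 vs larger child 69 at index 9, swap → [92, 91, 88, 83, 69, 62, 41, 53, 52, 24, 18, 17]
extract-max #4 returns 92:
  remove root 92; move last element 17 to root → [17, 91, 88, 83, 69, 62, 41, 53, 52, 24, 18]
  17 vs larger child 91 at index 1, swap → [91, 17, 88, 83, 69, 62, 41, 53, 52, 24, 18]
  17 vs larger child 83 at index 3, swap → [91, 83, 88, 17, 69, 62, 41, 53, 52, 24, 18]
  17 vs larger child 53 at index 7, swap → [91, 83, 88, 53, 69, 62, 41, 17, 52, 24, 18]
extract-max #5 returns 91:
  remove root 91; move last element 18 to root → [18, 83, 88, 53, 69, 62, 41, 17, 52, 24]
  18 vs larger child 88 at index 2, swap → [88, 83, 18, 53, 69, 62, 41, 17, 52, 24]
  18 vs larger child 62 at index 5, swap → [88, 83, 62, 53, 69, 18, 41, 17, 52, 24]
extract-max #6 returns 88:
  remove root 88; move last element 24 to root → [24, 83, 62, 53, 69, 18, 41, 17, 52]
  24 vs larger child 83 at index 1, swap → [83, 24, 62, 53, 69, 18, 41, 17, 52]
  24 vs larger child 69 at index 4, swap → [83, 69, 62, 53, 24, 18, 41, 17, 52]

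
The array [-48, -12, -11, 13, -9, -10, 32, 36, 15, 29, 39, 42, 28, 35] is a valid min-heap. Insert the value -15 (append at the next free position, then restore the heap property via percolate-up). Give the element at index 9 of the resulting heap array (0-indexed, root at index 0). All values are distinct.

append -15 at index 14 → [-48, -12, -11, 13, -9, -10, 32, 36, 15, 29, 39, 42, 28, 35, -15]
-15 < parent 32 at index 6, swap → [-48, -12, -11, 13, -9, -10, -15, 36, 15, 29, 39, 42, 28, 35, 32]
-15 < parent -11 at index 2, swap → [-48, -12, -15, 13, -9, -10, -11, 36, 15, 29, 39, 42, 28, 35, 32]
resulting array: [-48, -12, -15, 13, -9, -10, -11, 36, 15, 29, 39, 42, 28, 35, 32]

29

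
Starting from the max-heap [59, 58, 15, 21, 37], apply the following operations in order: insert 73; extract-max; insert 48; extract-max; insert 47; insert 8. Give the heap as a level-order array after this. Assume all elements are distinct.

insert 73:
  append 73 at index 5 → [59, 58, 15, 21, 37, 73]
  73 > parent 15 at index 2, swap → [59, 58, 73, 21, 37, 15]
  73 > parent 59 at index 0, swap → [73, 58, 59, 21, 37, 15]
extract-max → returns 73:
  remove root 73; move last element 15 to root → [15, 58, 59, 21, 37]
  15 vs larger child 59 at index 2, swap → [59, 58, 15, 21, 37]
insert 48:
  append 48 at index 5 → [59, 58, 15, 21, 37, 48]
  48 > parent 15 at index 2, swap → [59, 58, 48, 21, 37, 15]
extract-max → returns 59:
  remove root 59; move last element 15 to root → [15, 58, 48, 21, 37]
  15 vs larger child 58 at index 1, swap → [58, 15, 48, 21, 37]
  15 vs larger child 37 at index 4, swap → [58, 37, 48, 21, 15]
insert 47:
  append 47 at index 5 → [58, 37, 48, 21, 15, 47] (no swap needed)
insert 8:
  append 8 at index 6 → [58, 37, 48, 21, 15, 47, 8] (no swap needed)

[58, 37, 48, 21, 15, 47, 8]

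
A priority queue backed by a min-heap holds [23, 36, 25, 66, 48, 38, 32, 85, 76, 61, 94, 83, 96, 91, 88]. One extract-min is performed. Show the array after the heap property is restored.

[25, 36, 32, 66, 48, 38, 88, 85, 76, 61, 94, 83, 96, 91]

remove root 23; move last element 88 to root → [88, 36, 25, 66, 48, 38, 32, 85, 76, 61, 94, 83, 96, 91]
88 vs smaller child 25 at index 2, swap → [25, 36, 88, 66, 48, 38, 32, 85, 76, 61, 94, 83, 96, 91]
88 vs smaller child 32 at index 6, swap → [25, 36, 32, 66, 48, 38, 88, 85, 76, 61, 94, 83, 96, 91]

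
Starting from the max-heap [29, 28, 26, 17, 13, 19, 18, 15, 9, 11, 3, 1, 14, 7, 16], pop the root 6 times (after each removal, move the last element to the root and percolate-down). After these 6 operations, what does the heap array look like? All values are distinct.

[16, 15, 14, 11, 13, 1, 7, 3, 9]

extract-max #1 returns 29:
  remove root 29; move last element 16 to root → [16, 28, 26, 17, 13, 19, 18, 15, 9, 11, 3, 1, 14, 7]
  16 vs larger child 28 at index 1, swap → [28, 16, 26, 17, 13, 19, 18, 15, 9, 11, 3, 1, 14, 7]
  16 vs larger child 17 at index 3, swap → [28, 17, 26, 16, 13, 19, 18, 15, 9, 11, 3, 1, 14, 7]
extract-max #2 returns 28:
  remove root 28; move last element 7 to root → [7, 17, 26, 16, 13, 19, 18, 15, 9, 11, 3, 1, 14]
  7 vs larger child 26 at index 2, swap → [26, 17, 7, 16, 13, 19, 18, 15, 9, 11, 3, 1, 14]
  7 vs larger child 19 at index 5, swap → [26, 17, 19, 16, 13, 7, 18, 15, 9, 11, 3, 1, 14]
  7 vs larger child 14 at index 12, swap → [26, 17, 19, 16, 13, 14, 18, 15, 9, 11, 3, 1, 7]
extract-max #3 returns 26:
  remove root 26; move last element 7 to root → [7, 17, 19, 16, 13, 14, 18, 15, 9, 11, 3, 1]
  7 vs larger child 19 at index 2, swap → [19, 17, 7, 16, 13, 14, 18, 15, 9, 11, 3, 1]
  7 vs larger child 18 at index 6, swap → [19, 17, 18, 16, 13, 14, 7, 15, 9, 11, 3, 1]
extract-max #4 returns 19:
  remove root 19; move last element 1 to root → [1, 17, 18, 16, 13, 14, 7, 15, 9, 11, 3]
  1 vs larger child 18 at index 2, swap → [18, 17, 1, 16, 13, 14, 7, 15, 9, 11, 3]
  1 vs larger child 14 at index 5, swap → [18, 17, 14, 16, 13, 1, 7, 15, 9, 11, 3]
extract-max #5 returns 18:
  remove root 18; move last element 3 to root → [3, 17, 14, 16, 13, 1, 7, 15, 9, 11]
  3 vs larger child 17 at index 1, swap → [17, 3, 14, 16, 13, 1, 7, 15, 9, 11]
  3 vs larger child 16 at index 3, swap → [17, 16, 14, 3, 13, 1, 7, 15, 9, 11]
  3 vs larger child 15 at index 7, swap → [17, 16, 14, 15, 13, 1, 7, 3, 9, 11]
extract-max #6 returns 17:
  remove root 17; move last element 11 to root → [11, 16, 14, 15, 13, 1, 7, 3, 9]
  11 vs larger child 16 at index 1, swap → [16, 11, 14, 15, 13, 1, 7, 3, 9]
  11 vs larger child 15 at index 3, swap → [16, 15, 14, 11, 13, 1, 7, 3, 9]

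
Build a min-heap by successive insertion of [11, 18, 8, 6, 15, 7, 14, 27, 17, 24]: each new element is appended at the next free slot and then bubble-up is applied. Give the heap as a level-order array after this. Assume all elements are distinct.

[6, 8, 7, 17, 15, 11, 14, 27, 18, 24]

Insert 11:
  append 11 at index 0 → [11] (no swap needed)
Insert 18:
  append 18 at index 1 → [11, 18] (no swap needed)
Insert 8:
  append 8 at index 2 → [11, 18, 8]
  8 < parent 11 at index 0, swap → [8, 18, 11]
Insert 6:
  append 6 at index 3 → [8, 18, 11, 6]
  6 < parent 18 at index 1, swap → [8, 6, 11, 18]
  6 < parent 8 at index 0, swap → [6, 8, 11, 18]
Insert 15:
  append 15 at index 4 → [6, 8, 11, 18, 15] (no swap needed)
Insert 7:
  append 7 at index 5 → [6, 8, 11, 18, 15, 7]
  7 < parent 11 at index 2, swap → [6, 8, 7, 18, 15, 11]
Insert 14:
  append 14 at index 6 → [6, 8, 7, 18, 15, 11, 14] (no swap needed)
Insert 27:
  append 27 at index 7 → [6, 8, 7, 18, 15, 11, 14, 27] (no swap needed)
Insert 17:
  append 17 at index 8 → [6, 8, 7, 18, 15, 11, 14, 27, 17]
  17 < parent 18 at index 3, swap → [6, 8, 7, 17, 15, 11, 14, 27, 18]
Insert 24:
  append 24 at index 9 → [6, 8, 7, 17, 15, 11, 14, 27, 18, 24] (no swap needed)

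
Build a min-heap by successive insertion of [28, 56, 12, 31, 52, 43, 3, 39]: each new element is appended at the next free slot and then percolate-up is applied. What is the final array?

[3, 31, 12, 39, 52, 43, 28, 56]

Insert 28:
  append 28 at index 0 → [28] (no swap needed)
Insert 56:
  append 56 at index 1 → [28, 56] (no swap needed)
Insert 12:
  append 12 at index 2 → [28, 56, 12]
  12 < parent 28 at index 0, swap → [12, 56, 28]
Insert 31:
  append 31 at index 3 → [12, 56, 28, 31]
  31 < parent 56 at index 1, swap → [12, 31, 28, 56]
Insert 52:
  append 52 at index 4 → [12, 31, 28, 56, 52] (no swap needed)
Insert 43:
  append 43 at index 5 → [12, 31, 28, 56, 52, 43] (no swap needed)
Insert 3:
  append 3 at index 6 → [12, 31, 28, 56, 52, 43, 3]
  3 < parent 28 at index 2, swap → [12, 31, 3, 56, 52, 43, 28]
  3 < parent 12 at index 0, swap → [3, 31, 12, 56, 52, 43, 28]
Insert 39:
  append 39 at index 7 → [3, 31, 12, 56, 52, 43, 28, 39]
  39 < parent 56 at index 3, swap → [3, 31, 12, 39, 52, 43, 28, 56]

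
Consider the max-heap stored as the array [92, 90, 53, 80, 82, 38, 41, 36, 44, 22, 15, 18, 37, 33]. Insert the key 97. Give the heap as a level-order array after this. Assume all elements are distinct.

append 97 at index 14 → [92, 90, 53, 80, 82, 38, 41, 36, 44, 22, 15, 18, 37, 33, 97]
97 > parent 41 at index 6, swap → [92, 90, 53, 80, 82, 38, 97, 36, 44, 22, 15, 18, 37, 33, 41]
97 > parent 53 at index 2, swap → [92, 90, 97, 80, 82, 38, 53, 36, 44, 22, 15, 18, 37, 33, 41]
97 > parent 92 at index 0, swap → [97, 90, 92, 80, 82, 38, 53, 36, 44, 22, 15, 18, 37, 33, 41]

[97, 90, 92, 80, 82, 38, 53, 36, 44, 22, 15, 18, 37, 33, 41]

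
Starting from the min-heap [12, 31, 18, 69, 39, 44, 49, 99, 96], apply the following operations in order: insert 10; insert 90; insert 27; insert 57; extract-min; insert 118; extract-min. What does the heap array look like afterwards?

[18, 31, 27, 69, 39, 44, 49, 99, 96, 57, 90, 118]

insert 10:
  append 10 at index 9 → [12, 31, 18, 69, 39, 44, 49, 99, 96, 10]
  10 < parent 39 at index 4, swap → [12, 31, 18, 69, 10, 44, 49, 99, 96, 39]
  10 < parent 31 at index 1, swap → [12, 10, 18, 69, 31, 44, 49, 99, 96, 39]
  10 < parent 12 at index 0, swap → [10, 12, 18, 69, 31, 44, 49, 99, 96, 39]
insert 90:
  append 90 at index 10 → [10, 12, 18, 69, 31, 44, 49, 99, 96, 39, 90] (no swap needed)
insert 27:
  append 27 at index 11 → [10, 12, 18, 69, 31, 44, 49, 99, 96, 39, 90, 27]
  27 < parent 44 at index 5, swap → [10, 12, 18, 69, 31, 27, 49, 99, 96, 39, 90, 44]
insert 57:
  append 57 at index 12 → [10, 12, 18, 69, 31, 27, 49, 99, 96, 39, 90, 44, 57] (no swap needed)
extract-min → returns 10:
  remove root 10; move last element 57 to root → [57, 12, 18, 69, 31, 27, 49, 99, 96, 39, 90, 44]
  57 vs smaller child 12 at index 1, swap → [12, 57, 18, 69, 31, 27, 49, 99, 96, 39, 90, 44]
  57 vs smaller child 31 at index 4, swap → [12, 31, 18, 69, 57, 27, 49, 99, 96, 39, 90, 44]
  57 vs smaller child 39 at index 9, swap → [12, 31, 18, 69, 39, 27, 49, 99, 96, 57, 90, 44]
insert 118:
  append 118 at index 12 → [12, 31, 18, 69, 39, 27, 49, 99, 96, 57, 90, 44, 118] (no swap needed)
extract-min → returns 12:
  remove root 12; move last element 118 to root → [118, 31, 18, 69, 39, 27, 49, 99, 96, 57, 90, 44]
  118 vs smaller child 18 at index 2, swap → [18, 31, 118, 69, 39, 27, 49, 99, 96, 57, 90, 44]
  118 vs smaller child 27 at index 5, swap → [18, 31, 27, 69, 39, 118, 49, 99, 96, 57, 90, 44]
  118 vs only child 44 at index 11, swap → [18, 31, 27, 69, 39, 44, 49, 99, 96, 57, 90, 118]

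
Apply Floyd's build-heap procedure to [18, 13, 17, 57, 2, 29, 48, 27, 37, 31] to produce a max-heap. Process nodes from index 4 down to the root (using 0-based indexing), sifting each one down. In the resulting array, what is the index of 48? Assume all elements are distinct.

2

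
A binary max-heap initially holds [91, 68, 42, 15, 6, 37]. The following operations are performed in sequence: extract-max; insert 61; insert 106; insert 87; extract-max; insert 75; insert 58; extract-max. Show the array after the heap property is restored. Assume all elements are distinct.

extract-max → returns 91:
  remove root 91; move last element 37 to root → [37, 68, 42, 15, 6]
  37 vs larger child 68 at index 1, swap → [68, 37, 42, 15, 6]
insert 61:
  append 61 at index 5 → [68, 37, 42, 15, 6, 61]
  61 > parent 42 at index 2, swap → [68, 37, 61, 15, 6, 42]
insert 106:
  append 106 at index 6 → [68, 37, 61, 15, 6, 42, 106]
  106 > parent 61 at index 2, swap → [68, 37, 106, 15, 6, 42, 61]
  106 > parent 68 at index 0, swap → [106, 37, 68, 15, 6, 42, 61]
insert 87:
  append 87 at index 7 → [106, 37, 68, 15, 6, 42, 61, 87]
  87 > parent 15 at index 3, swap → [106, 37, 68, 87, 6, 42, 61, 15]
  87 > parent 37 at index 1, swap → [106, 87, 68, 37, 6, 42, 61, 15]
extract-max → returns 106:
  remove root 106; move last element 15 to root → [15, 87, 68, 37, 6, 42, 61]
  15 vs larger child 87 at index 1, swap → [87, 15, 68, 37, 6, 42, 61]
  15 vs larger child 37 at index 3, swap → [87, 37, 68, 15, 6, 42, 61]
insert 75:
  append 75 at index 7 → [87, 37, 68, 15, 6, 42, 61, 75]
  75 > parent 15 at index 3, swap → [87, 37, 68, 75, 6, 42, 61, 15]
  75 > parent 37 at index 1, swap → [87, 75, 68, 37, 6, 42, 61, 15]
insert 58:
  append 58 at index 8 → [87, 75, 68, 37, 6, 42, 61, 15, 58]
  58 > parent 37 at index 3, swap → [87, 75, 68, 58, 6, 42, 61, 15, 37]
extract-max → returns 87:
  remove root 87; move last element 37 to root → [37, 75, 68, 58, 6, 42, 61, 15]
  37 vs larger child 75 at index 1, swap → [75, 37, 68, 58, 6, 42, 61, 15]
  37 vs larger child 58 at index 3, swap → [75, 58, 68, 37, 6, 42, 61, 15]

[75, 58, 68, 37, 6, 42, 61, 15]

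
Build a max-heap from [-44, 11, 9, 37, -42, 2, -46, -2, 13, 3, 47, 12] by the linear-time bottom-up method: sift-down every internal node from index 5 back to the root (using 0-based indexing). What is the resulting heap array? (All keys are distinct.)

sift down from index 5:
  2 vs only child 12 at index 11, swap → [-44, 11, 9, 37, -42, 12, -46, -2, 13, 3, 47, 2]
sift down from index 4:
  -42 vs larger child 47 at index 10, swap → [-44, 11, 9, 37, 47, 12, -46, -2, 13, 3, -42, 2]
sift down from index 3: already satisfies heap property
sift down from index 2:
  9 vs larger child 12 at index 5, swap → [-44, 11, 12, 37, 47, 9, -46, -2, 13, 3, -42, 2]
sift down from index 1:
  11 vs larger child 47 at index 4, swap → [-44, 47, 12, 37, 11, 9, -46, -2, 13, 3, -42, 2]
sift down from index 0:
  -44 vs larger child 47 at index 1, swap → [47, -44, 12, 37, 11, 9, -46, -2, 13, 3, -42, 2]
  -44 vs larger child 37 at index 3, swap → [47, 37, 12, -44, 11, 9, -46, -2, 13, 3, -42, 2]
  -44 vs larger child 13 at index 8, swap → [47, 37, 12, 13, 11, 9, -46, -2, -44, 3, -42, 2]

[47, 37, 12, 13, 11, 9, -46, -2, -44, 3, -42, 2]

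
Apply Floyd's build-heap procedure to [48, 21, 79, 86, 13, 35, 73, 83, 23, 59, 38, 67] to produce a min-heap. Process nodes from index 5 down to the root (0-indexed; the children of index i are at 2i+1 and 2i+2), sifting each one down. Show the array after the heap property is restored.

sift down from index 5: already satisfies heap property
sift down from index 4: already satisfies heap property
sift down from index 3:
  86 vs smaller child 23 at index 8, swap → [48, 21, 79, 23, 13, 35, 73, 83, 86, 59, 38, 67]
sift down from index 2:
  79 vs smaller child 35 at index 5, swap → [48, 21, 35, 23, 13, 79, 73, 83, 86, 59, 38, 67]
  79 vs only child 67 at index 11, swap → [48, 21, 35, 23, 13, 67, 73, 83, 86, 59, 38, 79]
sift down from index 1:
  21 vs smaller child 13 at index 4, swap → [48, 13, 35, 23, 21, 67, 73, 83, 86, 59, 38, 79]
sift down from index 0:
  48 vs smaller child 13 at index 1, swap → [13, 48, 35, 23, 21, 67, 73, 83, 86, 59, 38, 79]
  48 vs smaller child 21 at index 4, swap → [13, 21, 35, 23, 48, 67, 73, 83, 86, 59, 38, 79]
  48 vs smaller child 38 at index 10, swap → [13, 21, 35, 23, 38, 67, 73, 83, 86, 59, 48, 79]

[13, 21, 35, 23, 38, 67, 73, 83, 86, 59, 48, 79]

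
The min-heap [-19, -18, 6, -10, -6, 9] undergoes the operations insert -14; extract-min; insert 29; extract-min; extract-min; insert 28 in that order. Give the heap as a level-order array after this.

insert -14:
  append -14 at index 6 → [-19, -18, 6, -10, -6, 9, -14]
  -14 < parent 6 at index 2, swap → [-19, -18, -14, -10, -6, 9, 6]
extract-min → returns -19:
  remove root -19; move last element 6 to root → [6, -18, -14, -10, -6, 9]
  6 vs smaller child -18 at index 1, swap → [-18, 6, -14, -10, -6, 9]
  6 vs smaller child -10 at index 3, swap → [-18, -10, -14, 6, -6, 9]
insert 29:
  append 29 at index 6 → [-18, -10, -14, 6, -6, 9, 29] (no swap needed)
extract-min → returns -18:
  remove root -18; move last element 29 to root → [29, -10, -14, 6, -6, 9]
  29 vs smaller child -14 at index 2, swap → [-14, -10, 29, 6, -6, 9]
  29 vs only child 9 at index 5, swap → [-14, -10, 9, 6, -6, 29]
extract-min → returns -14:
  remove root -14; move last element 29 to root → [29, -10, 9, 6, -6]
  29 vs smaller child -10 at index 1, swap → [-10, 29, 9, 6, -6]
  29 vs smaller child -6 at index 4, swap → [-10, -6, 9, 6, 29]
insert 28:
  append 28 at index 5 → [-10, -6, 9, 6, 29, 28] (no swap needed)

[-10, -6, 9, 6, 29, 28]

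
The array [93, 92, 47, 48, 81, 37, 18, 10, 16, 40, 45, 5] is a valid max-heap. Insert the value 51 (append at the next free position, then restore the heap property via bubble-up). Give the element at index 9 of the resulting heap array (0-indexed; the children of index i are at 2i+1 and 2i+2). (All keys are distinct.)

40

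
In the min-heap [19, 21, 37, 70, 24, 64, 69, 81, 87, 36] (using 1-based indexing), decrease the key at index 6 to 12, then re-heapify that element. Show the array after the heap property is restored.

[12, 21, 19, 70, 24, 37, 69, 81, 87, 36]

set index 6 from 64 to 12 → [19, 21, 37, 70, 24, 12, 69, 81, 87, 36]
12 < parent 37 at index 3, swap → [19, 21, 12, 70, 24, 37, 69, 81, 87, 36]
12 < parent 19 at index 1, swap → [12, 21, 19, 70, 24, 37, 69, 81, 87, 36]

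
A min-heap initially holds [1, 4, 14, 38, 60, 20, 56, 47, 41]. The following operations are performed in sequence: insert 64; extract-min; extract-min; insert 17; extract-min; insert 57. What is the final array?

[17, 38, 20, 41, 60, 64, 56, 47, 57]

insert 64:
  append 64 at index 9 → [1, 4, 14, 38, 60, 20, 56, 47, 41, 64] (no swap needed)
extract-min → returns 1:
  remove root 1; move last element 64 to root → [64, 4, 14, 38, 60, 20, 56, 47, 41]
  64 vs smaller child 4 at index 1, swap → [4, 64, 14, 38, 60, 20, 56, 47, 41]
  64 vs smaller child 38 at index 3, swap → [4, 38, 14, 64, 60, 20, 56, 47, 41]
  64 vs smaller child 41 at index 8, swap → [4, 38, 14, 41, 60, 20, 56, 47, 64]
extract-min → returns 4:
  remove root 4; move last element 64 to root → [64, 38, 14, 41, 60, 20, 56, 47]
  64 vs smaller child 14 at index 2, swap → [14, 38, 64, 41, 60, 20, 56, 47]
  64 vs smaller child 20 at index 5, swap → [14, 38, 20, 41, 60, 64, 56, 47]
insert 17:
  append 17 at index 8 → [14, 38, 20, 41, 60, 64, 56, 47, 17]
  17 < parent 41 at index 3, swap → [14, 38, 20, 17, 60, 64, 56, 47, 41]
  17 < parent 38 at index 1, swap → [14, 17, 20, 38, 60, 64, 56, 47, 41]
extract-min → returns 14:
  remove root 14; move last element 41 to root → [41, 17, 20, 38, 60, 64, 56, 47]
  41 vs smaller child 17 at index 1, swap → [17, 41, 20, 38, 60, 64, 56, 47]
  41 vs smaller child 38 at index 3, swap → [17, 38, 20, 41, 60, 64, 56, 47]
insert 57:
  append 57 at index 8 → [17, 38, 20, 41, 60, 64, 56, 47, 57] (no swap needed)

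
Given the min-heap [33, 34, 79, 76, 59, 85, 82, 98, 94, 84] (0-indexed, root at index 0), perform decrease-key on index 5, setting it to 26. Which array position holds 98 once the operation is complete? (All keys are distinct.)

7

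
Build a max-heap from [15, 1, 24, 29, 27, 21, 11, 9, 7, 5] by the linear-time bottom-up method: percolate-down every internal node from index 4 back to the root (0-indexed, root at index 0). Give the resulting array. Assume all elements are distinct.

[29, 27, 24, 9, 15, 21, 11, 1, 7, 5]

sift down from index 4: already satisfies heap property
sift down from index 3: already satisfies heap property
sift down from index 2: already satisfies heap property
sift down from index 1:
  1 vs larger child 29 at index 3, swap → [15, 29, 24, 1, 27, 21, 11, 9, 7, 5]
  1 vs larger child 9 at index 7, swap → [15, 29, 24, 9, 27, 21, 11, 1, 7, 5]
sift down from index 0:
  15 vs larger child 29 at index 1, swap → [29, 15, 24, 9, 27, 21, 11, 1, 7, 5]
  15 vs larger child 27 at index 4, swap → [29, 27, 24, 9, 15, 21, 11, 1, 7, 5]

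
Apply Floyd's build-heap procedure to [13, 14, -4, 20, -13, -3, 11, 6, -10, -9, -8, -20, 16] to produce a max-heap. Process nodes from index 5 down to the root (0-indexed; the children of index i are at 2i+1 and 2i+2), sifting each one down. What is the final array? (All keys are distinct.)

[20, 14, 16, 13, -8, -3, 11, 6, -10, -9, -13, -20, -4]

sift down from index 5:
  -3 vs larger child 16 at index 12, swap → [13, 14, -4, 20, -13, 16, 11, 6, -10, -9, -8, -20, -3]
sift down from index 4:
  -13 vs larger child -8 at index 10, swap → [13, 14, -4, 20, -8, 16, 11, 6, -10, -9, -13, -20, -3]
sift down from index 3: already satisfies heap property
sift down from index 2:
  -4 vs larger child 16 at index 5, swap → [13, 14, 16, 20, -8, -4, 11, 6, -10, -9, -13, -20, -3]
  -4 vs larger child -3 at index 12, swap → [13, 14, 16, 20, -8, -3, 11, 6, -10, -9, -13, -20, -4]
sift down from index 1:
  14 vs larger child 20 at index 3, swap → [13, 20, 16, 14, -8, -3, 11, 6, -10, -9, -13, -20, -4]
sift down from index 0:
  13 vs larger child 20 at index 1, swap → [20, 13, 16, 14, -8, -3, 11, 6, -10, -9, -13, -20, -4]
  13 vs larger child 14 at index 3, swap → [20, 14, 16, 13, -8, -3, 11, 6, -10, -9, -13, -20, -4]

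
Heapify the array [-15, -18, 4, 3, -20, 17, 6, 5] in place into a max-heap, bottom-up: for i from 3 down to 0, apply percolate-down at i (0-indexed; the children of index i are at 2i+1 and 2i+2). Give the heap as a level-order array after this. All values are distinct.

[17, 5, 6, 3, -20, 4, -15, -18]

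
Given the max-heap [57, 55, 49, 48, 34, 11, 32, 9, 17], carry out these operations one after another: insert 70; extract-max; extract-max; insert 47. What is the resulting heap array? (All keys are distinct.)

[55, 48, 49, 47, 34, 11, 32, 9, 17]

insert 70:
  append 70 at index 9 → [57, 55, 49, 48, 34, 11, 32, 9, 17, 70]
  70 > parent 34 at index 4, swap → [57, 55, 49, 48, 70, 11, 32, 9, 17, 34]
  70 > parent 55 at index 1, swap → [57, 70, 49, 48, 55, 11, 32, 9, 17, 34]
  70 > parent 57 at index 0, swap → [70, 57, 49, 48, 55, 11, 32, 9, 17, 34]
extract-max → returns 70:
  remove root 70; move last element 34 to root → [34, 57, 49, 48, 55, 11, 32, 9, 17]
  34 vs larger child 57 at index 1, swap → [57, 34, 49, 48, 55, 11, 32, 9, 17]
  34 vs larger child 55 at index 4, swap → [57, 55, 49, 48, 34, 11, 32, 9, 17]
extract-max → returns 57:
  remove root 57; move last element 17 to root → [17, 55, 49, 48, 34, 11, 32, 9]
  17 vs larger child 55 at index 1, swap → [55, 17, 49, 48, 34, 11, 32, 9]
  17 vs larger child 48 at index 3, swap → [55, 48, 49, 17, 34, 11, 32, 9]
insert 47:
  append 47 at index 8 → [55, 48, 49, 17, 34, 11, 32, 9, 47]
  47 > parent 17 at index 3, swap → [55, 48, 49, 47, 34, 11, 32, 9, 17]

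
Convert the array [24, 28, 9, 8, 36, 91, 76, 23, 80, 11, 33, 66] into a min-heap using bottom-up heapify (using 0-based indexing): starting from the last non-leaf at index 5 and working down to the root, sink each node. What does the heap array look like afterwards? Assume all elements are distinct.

[8, 11, 9, 23, 24, 66, 76, 28, 80, 36, 33, 91]

sift down from index 5:
  91 vs only child 66 at index 11, swap → [24, 28, 9, 8, 36, 66, 76, 23, 80, 11, 33, 91]
sift down from index 4:
  36 vs smaller child 11 at index 9, swap → [24, 28, 9, 8, 11, 66, 76, 23, 80, 36, 33, 91]
sift down from index 3: already satisfies heap property
sift down from index 2: already satisfies heap property
sift down from index 1:
  28 vs smaller child 8 at index 3, swap → [24, 8, 9, 28, 11, 66, 76, 23, 80, 36, 33, 91]
  28 vs smaller child 23 at index 7, swap → [24, 8, 9, 23, 11, 66, 76, 28, 80, 36, 33, 91]
sift down from index 0:
  24 vs smaller child 8 at index 1, swap → [8, 24, 9, 23, 11, 66, 76, 28, 80, 36, 33, 91]
  24 vs smaller child 11 at index 4, swap → [8, 11, 9, 23, 24, 66, 76, 28, 80, 36, 33, 91]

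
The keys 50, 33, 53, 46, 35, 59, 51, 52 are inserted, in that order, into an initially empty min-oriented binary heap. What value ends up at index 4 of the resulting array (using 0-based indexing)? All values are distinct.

Insert 50:
  append 50 at index 0 → [50] (no swap needed)
Insert 33:
  append 33 at index 1 → [50, 33]
  33 < parent 50 at index 0, swap → [33, 50]
Insert 53:
  append 53 at index 2 → [33, 50, 53] (no swap needed)
Insert 46:
  append 46 at index 3 → [33, 50, 53, 46]
  46 < parent 50 at index 1, swap → [33, 46, 53, 50]
Insert 35:
  append 35 at index 4 → [33, 46, 53, 50, 35]
  35 < parent 46 at index 1, swap → [33, 35, 53, 50, 46]
Insert 59:
  append 59 at index 5 → [33, 35, 53, 50, 46, 59] (no swap needed)
Insert 51:
  append 51 at index 6 → [33, 35, 53, 50, 46, 59, 51]
  51 < parent 53 at index 2, swap → [33, 35, 51, 50, 46, 59, 53]
Insert 52:
  append 52 at index 7 → [33, 35, 51, 50, 46, 59, 53, 52] (no swap needed)
resulting array: [33, 35, 51, 50, 46, 59, 53, 52]

46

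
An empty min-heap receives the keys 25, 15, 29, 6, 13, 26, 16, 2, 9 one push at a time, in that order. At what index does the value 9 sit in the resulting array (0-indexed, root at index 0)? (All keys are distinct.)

3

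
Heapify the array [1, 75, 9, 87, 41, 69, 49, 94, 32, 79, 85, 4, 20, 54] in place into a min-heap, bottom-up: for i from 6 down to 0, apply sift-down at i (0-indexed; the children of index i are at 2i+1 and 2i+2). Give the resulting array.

[1, 32, 4, 75, 41, 9, 49, 94, 87, 79, 85, 69, 20, 54]

sift down from index 6: already satisfies heap property
sift down from index 5:
  69 vs smaller child 4 at index 11, swap → [1, 75, 9, 87, 41, 4, 49, 94, 32, 79, 85, 69, 20, 54]
sift down from index 4: already satisfies heap property
sift down from index 3:
  87 vs smaller child 32 at index 8, swap → [1, 75, 9, 32, 41, 4, 49, 94, 87, 79, 85, 69, 20, 54]
sift down from index 2:
  9 vs smaller child 4 at index 5, swap → [1, 75, 4, 32, 41, 9, 49, 94, 87, 79, 85, 69, 20, 54]
sift down from index 1:
  75 vs smaller child 32 at index 3, swap → [1, 32, 4, 75, 41, 9, 49, 94, 87, 79, 85, 69, 20, 54]
sift down from index 0: already satisfies heap property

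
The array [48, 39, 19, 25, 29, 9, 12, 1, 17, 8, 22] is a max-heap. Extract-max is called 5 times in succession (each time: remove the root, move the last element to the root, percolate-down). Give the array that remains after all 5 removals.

extract-max #1 returns 48:
  remove root 48; move last element 22 to root → [22, 39, 19, 25, 29, 9, 12, 1, 17, 8]
  22 vs larger child 39 at index 1, swap → [39, 22, 19, 25, 29, 9, 12, 1, 17, 8]
  22 vs larger child 29 at index 4, swap → [39, 29, 19, 25, 22, 9, 12, 1, 17, 8]
extract-max #2 returns 39:
  remove root 39; move last element 8 to root → [8, 29, 19, 25, 22, 9, 12, 1, 17]
  8 vs larger child 29 at index 1, swap → [29, 8, 19, 25, 22, 9, 12, 1, 17]
  8 vs larger child 25 at index 3, swap → [29, 25, 19, 8, 22, 9, 12, 1, 17]
  8 vs larger child 17 at index 8, swap → [29, 25, 19, 17, 22, 9, 12, 1, 8]
extract-max #3 returns 29:
  remove root 29; move last element 8 to root → [8, 25, 19, 17, 22, 9, 12, 1]
  8 vs larger child 25 at index 1, swap → [25, 8, 19, 17, 22, 9, 12, 1]
  8 vs larger child 22 at index 4, swap → [25, 22, 19, 17, 8, 9, 12, 1]
extract-max #4 returns 25:
  remove root 25; move last element 1 to root → [1, 22, 19, 17, 8, 9, 12]
  1 vs larger child 22 at index 1, swap → [22, 1, 19, 17, 8, 9, 12]
  1 vs larger child 17 at index 3, swap → [22, 17, 19, 1, 8, 9, 12]
extract-max #5 returns 22:
  remove root 22; move last element 12 to root → [12, 17, 19, 1, 8, 9]
  12 vs larger child 19 at index 2, swap → [19, 17, 12, 1, 8, 9]

[19, 17, 12, 1, 8, 9]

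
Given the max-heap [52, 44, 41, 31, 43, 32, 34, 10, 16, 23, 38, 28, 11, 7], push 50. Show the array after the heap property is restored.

[52, 44, 50, 31, 43, 32, 41, 10, 16, 23, 38, 28, 11, 7, 34]

append 50 at index 14 → [52, 44, 41, 31, 43, 32, 34, 10, 16, 23, 38, 28, 11, 7, 50]
50 > parent 34 at index 6, swap → [52, 44, 41, 31, 43, 32, 50, 10, 16, 23, 38, 28, 11, 7, 34]
50 > parent 41 at index 2, swap → [52, 44, 50, 31, 43, 32, 41, 10, 16, 23, 38, 28, 11, 7, 34]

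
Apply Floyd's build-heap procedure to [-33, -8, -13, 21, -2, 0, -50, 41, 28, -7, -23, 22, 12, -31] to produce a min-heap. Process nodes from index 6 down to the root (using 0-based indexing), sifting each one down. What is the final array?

[-50, -23, -33, 21, -8, 0, -31, 41, 28, -7, -2, 22, 12, -13]

sift down from index 6: already satisfies heap property
sift down from index 5: already satisfies heap property
sift down from index 4:
  -2 vs smaller child -23 at index 10, swap → [-33, -8, -13, 21, -23, 0, -50, 41, 28, -7, -2, 22, 12, -31]
sift down from index 3: already satisfies heap property
sift down from index 2:
  -13 vs smaller child -50 at index 6, swap → [-33, -8, -50, 21, -23, 0, -13, 41, 28, -7, -2, 22, 12, -31]
  -13 vs only child -31 at index 13, swap → [-33, -8, -50, 21, -23, 0, -31, 41, 28, -7, -2, 22, 12, -13]
sift down from index 1:
  -8 vs smaller child -23 at index 4, swap → [-33, -23, -50, 21, -8, 0, -31, 41, 28, -7, -2, 22, 12, -13]
sift down from index 0:
  -33 vs smaller child -50 at index 2, swap → [-50, -23, -33, 21, -8, 0, -31, 41, 28, -7, -2, 22, 12, -13]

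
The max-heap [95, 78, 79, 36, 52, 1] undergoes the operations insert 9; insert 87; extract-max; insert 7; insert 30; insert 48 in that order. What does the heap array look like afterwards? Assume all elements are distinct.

[87, 78, 79, 36, 52, 1, 9, 7, 30, 48]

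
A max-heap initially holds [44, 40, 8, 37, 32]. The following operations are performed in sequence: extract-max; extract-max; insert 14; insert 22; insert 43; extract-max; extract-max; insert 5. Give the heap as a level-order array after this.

extract-max → returns 44:
  remove root 44; move last element 32 to root → [32, 40, 8, 37]
  32 vs larger child 40 at index 1, swap → [40, 32, 8, 37]
  32 vs only child 37 at index 3, swap → [40, 37, 8, 32]
extract-max → returns 40:
  remove root 40; move last element 32 to root → [32, 37, 8]
  32 vs larger child 37 at index 1, swap → [37, 32, 8]
insert 14:
  append 14 at index 3 → [37, 32, 8, 14] (no swap needed)
insert 22:
  append 22 at index 4 → [37, 32, 8, 14, 22] (no swap needed)
insert 43:
  append 43 at index 5 → [37, 32, 8, 14, 22, 43]
  43 > parent 8 at index 2, swap → [37, 32, 43, 14, 22, 8]
  43 > parent 37 at index 0, swap → [43, 32, 37, 14, 22, 8]
extract-max → returns 43:
  remove root 43; move last element 8 to root → [8, 32, 37, 14, 22]
  8 vs larger child 37 at index 2, swap → [37, 32, 8, 14, 22]
extract-max → returns 37:
  remove root 37; move last element 22 to root → [22, 32, 8, 14]
  22 vs larger child 32 at index 1, swap → [32, 22, 8, 14]
insert 5:
  append 5 at index 4 → [32, 22, 8, 14, 5] (no swap needed)

[32, 22, 8, 14, 5]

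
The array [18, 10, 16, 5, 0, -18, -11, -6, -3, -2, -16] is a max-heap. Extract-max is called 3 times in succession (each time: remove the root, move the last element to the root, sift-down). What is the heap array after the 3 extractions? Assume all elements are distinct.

[5, 0, -11, -2, -3, -18, -16, -6]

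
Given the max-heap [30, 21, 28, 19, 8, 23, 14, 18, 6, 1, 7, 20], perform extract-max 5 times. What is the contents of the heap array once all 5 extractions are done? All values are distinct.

extract-max #1 returns 30:
  remove root 30; move last element 20 to root → [20, 21, 28, 19, 8, 23, 14, 18, 6, 1, 7]
  20 vs larger child 28 at index 2, swap → [28, 21, 20, 19, 8, 23, 14, 18, 6, 1, 7]
  20 vs larger child 23 at index 5, swap → [28, 21, 23, 19, 8, 20, 14, 18, 6, 1, 7]
extract-max #2 returns 28:
  remove root 28; move last element 7 to root → [7, 21, 23, 19, 8, 20, 14, 18, 6, 1]
  7 vs larger child 23 at index 2, swap → [23, 21, 7, 19, 8, 20, 14, 18, 6, 1]
  7 vs larger child 20 at index 5, swap → [23, 21, 20, 19, 8, 7, 14, 18, 6, 1]
extract-max #3 returns 23:
  remove root 23; move last element 1 to root → [1, 21, 20, 19, 8, 7, 14, 18, 6]
  1 vs larger child 21 at index 1, swap → [21, 1, 20, 19, 8, 7, 14, 18, 6]
  1 vs larger child 19 at index 3, swap → [21, 19, 20, 1, 8, 7, 14, 18, 6]
  1 vs larger child 18 at index 7, swap → [21, 19, 20, 18, 8, 7, 14, 1, 6]
extract-max #4 returns 21:
  remove root 21; move last element 6 to root → [6, 19, 20, 18, 8, 7, 14, 1]
  6 vs larger child 20 at index 2, swap → [20, 19, 6, 18, 8, 7, 14, 1]
  6 vs larger child 14 at index 6, swap → [20, 19, 14, 18, 8, 7, 6, 1]
extract-max #5 returns 20:
  remove root 20; move last element 1 to root → [1, 19, 14, 18, 8, 7, 6]
  1 vs larger child 19 at index 1, swap → [19, 1, 14, 18, 8, 7, 6]
  1 vs larger child 18 at index 3, swap → [19, 18, 14, 1, 8, 7, 6]

[19, 18, 14, 1, 8, 7, 6]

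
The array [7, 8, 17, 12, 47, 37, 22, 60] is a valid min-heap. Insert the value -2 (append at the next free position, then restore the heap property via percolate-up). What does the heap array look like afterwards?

[-2, 7, 17, 8, 47, 37, 22, 60, 12]

append -2 at index 8 → [7, 8, 17, 12, 47, 37, 22, 60, -2]
-2 < parent 12 at index 3, swap → [7, 8, 17, -2, 47, 37, 22, 60, 12]
-2 < parent 8 at index 1, swap → [7, -2, 17, 8, 47, 37, 22, 60, 12]
-2 < parent 7 at index 0, swap → [-2, 7, 17, 8, 47, 37, 22, 60, 12]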